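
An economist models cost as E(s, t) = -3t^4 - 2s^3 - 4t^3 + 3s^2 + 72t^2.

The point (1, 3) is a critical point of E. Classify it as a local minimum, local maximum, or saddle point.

local maximum

The mixed partial ∂²E/∂s∂t is 0, so the Hessian at any point is diag(E_ss, E_tt) = diag(6(-2s + 1), 12(-3t^2 - 2t + 12)).
At (1, 3): H = diag(-6, -252).
Both eigenvalues are negative, so H is negative definite: a local maximum.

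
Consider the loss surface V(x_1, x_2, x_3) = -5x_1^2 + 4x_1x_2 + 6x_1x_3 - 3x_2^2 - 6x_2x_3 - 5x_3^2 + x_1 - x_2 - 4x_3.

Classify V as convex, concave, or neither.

concave

V is quadratic, so its Hessian is the constant matrix H = [[-10, 4, 6], [4, -6, -6], [6, -6, -10]].
Leading principal minors: -10, 44, -152.
Signs alternate −, +, − ⇒ H ≺ 0 ⇒ concave.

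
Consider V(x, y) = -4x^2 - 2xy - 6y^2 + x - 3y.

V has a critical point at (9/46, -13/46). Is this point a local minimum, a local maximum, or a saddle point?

The Hessian of V is constant: H = [[-8, -2], [-2, -12]].
det(H) = (-8)·(-12) − (-2)² = 92.
det(H) > 0 and tr(H) = -20 < 0, so H is negative definite and the point is a local maximum.

local maximum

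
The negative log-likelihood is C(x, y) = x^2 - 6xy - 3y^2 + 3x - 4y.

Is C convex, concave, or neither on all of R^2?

C is quadratic, so its Hessian is the constant matrix H = [[2, -6], [-6, -6]].
det(H) = -48, tr(H) = -4.
det(H) < 0, so H is indefinite: neither convex nor concave.

neither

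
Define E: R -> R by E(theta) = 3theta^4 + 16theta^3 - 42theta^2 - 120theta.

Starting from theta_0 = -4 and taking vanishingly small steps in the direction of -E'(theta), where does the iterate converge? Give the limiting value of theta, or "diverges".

-5

E'(theta) = 12(theta - 2)(theta + 1)(theta + 5), so E'(-4) = 216.
Gradient descent moves in the -E' direction, i.e. theta is decreasing.
The nearest critical point in that direction is theta = -5, where E'' = 336 > 0 (a local minimum). The iterate converges there.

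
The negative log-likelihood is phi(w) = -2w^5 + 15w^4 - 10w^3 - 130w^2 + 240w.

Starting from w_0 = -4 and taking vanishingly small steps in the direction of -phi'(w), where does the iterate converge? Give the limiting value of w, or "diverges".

phi'(w) = -10(w - 4)(w - 3)(w - 1)(w + 2), so phi'(-4) = -5600.
Gradient descent moves in the -phi' direction, i.e. w is increasing.
The nearest critical point in that direction is w = -2, where phi'' = 900 > 0 (a local minimum). The iterate converges there.

-2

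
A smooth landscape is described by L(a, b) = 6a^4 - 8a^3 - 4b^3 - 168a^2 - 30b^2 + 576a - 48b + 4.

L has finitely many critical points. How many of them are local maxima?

1

L separates as a function of a plus a function of b, so ∇L=0 decouples.
∂L/∂a = 24(a - 3)(a - 2)(a + 4) = 0 at a ∈ {-4, 2, 3}; ∂L/∂b = -12(b + 1)(b + 4) = 0 at b ∈ {-4, -1}.
The Hessian is diagonal: diag(L_aa, L_bb). Second derivatives: L_aa(-4)=1008, L_aa(2)=-144, L_aa(3)=168; L_bb(-4)=36, L_bb(-1)=-36.
Local maxima occur where both diagonal entries negative: (2, -1). Count: 1.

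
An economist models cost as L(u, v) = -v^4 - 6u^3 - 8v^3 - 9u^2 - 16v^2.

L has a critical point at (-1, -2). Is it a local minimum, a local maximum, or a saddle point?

The mixed partial ∂²L/∂u∂v is 0, so the Hessian at any point is diag(L_uu, L_vv) = diag(-18(2u + 1), -4(3v^2 + 12v + 8)).
At (-1, -2): H = diag(18, 16).
Both eigenvalues are positive, so H is positive definite: a local minimum.

local minimum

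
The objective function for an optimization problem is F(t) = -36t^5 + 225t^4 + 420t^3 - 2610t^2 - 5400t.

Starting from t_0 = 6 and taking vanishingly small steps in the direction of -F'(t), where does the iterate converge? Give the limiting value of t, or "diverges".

diverges

F'(t) = -180(t - 5)(t - 3)(t + 1)(t + 2), so F'(6) = -30240.
Gradient descent moves in the -F' direction, i.e. t is increasing.
There is no critical point above t=6, and F' keeps the same sign, so the iterate runs off to +∞.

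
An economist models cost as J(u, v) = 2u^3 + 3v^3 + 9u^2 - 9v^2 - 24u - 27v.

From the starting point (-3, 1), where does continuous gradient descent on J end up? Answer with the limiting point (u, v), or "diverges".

J is separable, so gradient descent decouples: u follows -∂J/∂u, v follows -∂J/∂v.
∂J/∂u = 6(u - 1)(u + 4); at u=-3 this is -24, so u increases.
∂J/∂v = 9(v - 3)(v + 1); at v=1 this is -36, so v increases.
u converges to its nearest critical value 1 (a local min of the u-part); v converges to 3. The iterate converges to (1, 3).

(1, 3)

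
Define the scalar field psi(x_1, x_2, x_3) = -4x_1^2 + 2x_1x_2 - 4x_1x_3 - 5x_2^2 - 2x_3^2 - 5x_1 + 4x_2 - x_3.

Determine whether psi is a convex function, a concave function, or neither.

psi is quadratic, so its Hessian is the constant matrix H = [[-8, 2, -4], [2, -10, 0], [-4, 0, -4]].
Leading principal minors: -8, 76, -144.
Signs alternate −, +, − ⇒ H ≺ 0 ⇒ concave.

concave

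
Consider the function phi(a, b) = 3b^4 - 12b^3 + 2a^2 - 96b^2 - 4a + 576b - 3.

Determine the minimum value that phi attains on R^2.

-2309

phi(a,b) separates as P(a) + Q(b) − 3, so its minimum is min P + min Q − 3.
P'(a) = 4a - 4 vanishes at a ∈ {1}; Q'(b) = 12(b - 4)(b - 3)(b + 4) vanishes at b ∈ {-4, 3, 4}.
Local minima of P (where P''>0): P(1)=-2. Local minima of Q: Q(-4)=-2304, Q(4)=768.
So the global minimum of phi is P(1) + Q(-4) − 3 = -2 − 2304 − 3 = -2309, attained at (1, -4).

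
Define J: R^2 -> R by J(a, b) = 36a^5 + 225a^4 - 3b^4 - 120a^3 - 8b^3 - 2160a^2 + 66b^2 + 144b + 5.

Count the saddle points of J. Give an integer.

J separates as a function of a plus a function of b, so ∇J=0 decouples.
∂J/∂a = 180a(a - 2)(a + 3)(a + 4) = 0 at a ∈ {-4, -3, 0, 2}; ∂J/∂b = -12(b - 3)(b + 1)(b + 4) = 0 at b ∈ {-4, -1, 3}.
The Hessian is diagonal: diag(J_aa, J_bb). Second derivatives: J_aa(-4)=-4320, J_aa(-3)=2700, J_aa(0)=-4320, J_aa(2)=10800; J_bb(-4)=-252, J_bb(-1)=144, J_bb(3)=-336.
Saddle points occur where the two diagonal entries have opposite signs: (-4, -1), (-3, -4), (-3, 3), (0, -1), (2, -4), (2, 3). Count: 6.

6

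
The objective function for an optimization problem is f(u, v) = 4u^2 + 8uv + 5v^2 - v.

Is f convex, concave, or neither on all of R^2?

convex

f is quadratic, so its Hessian is the constant matrix H = [[8, 8], [8, 10]].
det(H) = 16, tr(H) = 18.
det(H) > 0 and tr(H) > 0, so H is positive definite everywhere: convex.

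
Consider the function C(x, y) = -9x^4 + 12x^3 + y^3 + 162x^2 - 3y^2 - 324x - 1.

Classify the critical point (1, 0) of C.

The mixed partial ∂²C/∂x∂y is 0, so the Hessian at any point is diag(C_xx, C_yy) = diag(36(-3x^2 + 2x + 9), 6(y - 1)).
At (1, 0): H = diag(288, -6).
The eigenvalues have opposite signs, so H is indefinite: a saddle point.

saddle point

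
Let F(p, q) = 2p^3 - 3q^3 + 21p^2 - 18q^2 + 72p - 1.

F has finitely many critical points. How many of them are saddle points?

F separates as a function of p plus a function of q, so ∇F=0 decouples.
∂F/∂p = 6(p + 3)(p + 4) = 0 at p ∈ {-4, -3}; ∂F/∂q = -9q(q + 4) = 0 at q ∈ {-4, 0}.
The Hessian is diagonal: diag(F_pp, F_qq). Second derivatives: F_pp(-4)=-6, F_pp(-3)=6; F_qq(-4)=36, F_qq(0)=-36.
Saddle points occur where the two diagonal entries have opposite signs: (-4, -4), (-3, 0). Count: 2.

2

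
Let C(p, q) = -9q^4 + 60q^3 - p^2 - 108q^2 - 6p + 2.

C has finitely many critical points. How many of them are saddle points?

1

C separates as a function of p plus a function of q, so ∇C=0 decouples.
∂C/∂p = -2(p + 3) = 0 at p ∈ {-3}; ∂C/∂q = -36q(q - 3)(q - 2) = 0 at q ∈ {0, 2, 3}.
The Hessian is diagonal: diag(C_pp, C_qq). Second derivatives: C_pp(-3)=-2; C_qq(0)=-216, C_qq(2)=72, C_qq(3)=-108.
Saddle points occur where the two diagonal entries have opposite signs: (-3, 2). Count: 1.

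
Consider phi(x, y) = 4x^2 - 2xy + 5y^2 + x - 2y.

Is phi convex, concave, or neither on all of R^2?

convex

phi is quadratic, so its Hessian is the constant matrix H = [[8, -2], [-2, 10]].
det(H) = 76, tr(H) = 18.
det(H) > 0 and tr(H) > 0, so H is positive definite everywhere: convex.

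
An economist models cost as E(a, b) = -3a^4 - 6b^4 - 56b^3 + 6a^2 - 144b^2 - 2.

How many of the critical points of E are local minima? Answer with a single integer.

1

E separates as a function of a plus a function of b, so ∇E=0 decouples.
∂E/∂a = -12a(a - 1)(a + 1) = 0 at a ∈ {-1, 0, 1}; ∂E/∂b = -24b(b + 3)(b + 4) = 0 at b ∈ {-4, -3, 0}.
The Hessian is diagonal: diag(E_aa, E_bb). Second derivatives: E_aa(-1)=-24, E_aa(0)=12, E_aa(1)=-24; E_bb(-4)=-96, E_bb(-3)=72, E_bb(0)=-288.
Local minima occur where both diagonal entries positive: (0, -3). Count: 1.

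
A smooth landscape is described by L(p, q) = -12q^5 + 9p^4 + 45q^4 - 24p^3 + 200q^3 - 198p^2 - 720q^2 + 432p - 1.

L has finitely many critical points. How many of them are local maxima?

2

L separates as a function of p plus a function of q, so ∇L=0 decouples.
∂L/∂p = 36(p - 4)(p - 1)(p + 3) = 0 at p ∈ {-3, 1, 4}; ∂L/∂q = -60q(q - 4)(q - 2)(q + 3) = 0 at q ∈ {-3, 0, 2, 4}.
The Hessian is diagonal: diag(L_pp, L_qq). Second derivatives: L_pp(-3)=1008, L_pp(1)=-432, L_pp(4)=756; L_qq(-3)=6300, L_qq(0)=-1440, L_qq(2)=1200, L_qq(4)=-3360.
Local maxima occur where both diagonal entries negative: (1, 0), (1, 4). Count: 2.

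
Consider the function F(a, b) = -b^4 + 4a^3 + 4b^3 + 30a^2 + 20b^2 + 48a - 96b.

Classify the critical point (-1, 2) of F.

The mixed partial ∂²F/∂a∂b is 0, so the Hessian at any point is diag(F_aa, F_bb) = diag(12(2a + 5), 4(-3b^2 + 6b + 10)).
At (-1, 2): H = diag(36, 40).
Both eigenvalues are positive, so H is positive definite: a local minimum.

local minimum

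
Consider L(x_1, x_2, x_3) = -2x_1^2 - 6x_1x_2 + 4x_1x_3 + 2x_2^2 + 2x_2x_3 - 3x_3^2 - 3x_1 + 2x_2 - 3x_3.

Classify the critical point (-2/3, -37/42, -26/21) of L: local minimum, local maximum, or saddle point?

The Hessian is constant: H = [[-4, -6, 4], [-6, 4, 2], [4, 2, -6]].
Leading principal minors: Δ₁ = -4, Δ₂ = -52, Δ₃ = 168.
The minors fit neither the all-positive nor the alternating-sign pattern, so H is indefinite: a saddle point.

saddle point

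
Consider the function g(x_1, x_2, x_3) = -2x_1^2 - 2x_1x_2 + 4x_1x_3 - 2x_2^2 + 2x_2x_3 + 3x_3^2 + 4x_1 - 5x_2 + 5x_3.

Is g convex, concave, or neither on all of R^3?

g is quadratic, so its Hessian is the constant matrix H = [[-4, -2, 4], [-2, -4, 2], [4, 2, 6]].
Leading principal minors: -4, 12, 120.
Neither pattern holds ⇒ H is indefinite ⇒ neither convex nor concave.

neither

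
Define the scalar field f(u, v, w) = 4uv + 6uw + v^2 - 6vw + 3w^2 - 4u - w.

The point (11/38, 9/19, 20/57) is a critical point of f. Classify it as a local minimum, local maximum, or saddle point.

saddle point

The Hessian is constant: H = [[0, 4, 6], [4, 2, -6], [6, -6, 6]].
Leading principal minors: Δ₁ = 0, Δ₂ = -16, Δ₃ = -456.
The minors fit neither the all-positive nor the alternating-sign pattern, so H is indefinite: a saddle point.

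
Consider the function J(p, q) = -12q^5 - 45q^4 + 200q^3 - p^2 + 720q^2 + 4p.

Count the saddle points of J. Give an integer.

2

J separates as a function of p plus a function of q, so ∇J=0 decouples.
∂J/∂p = -2(p - 2) = 0 at p ∈ {2}; ∂J/∂q = -60q(q - 3)(q + 2)(q + 4) = 0 at q ∈ {-4, -2, 0, 3}.
The Hessian is diagonal: diag(J_pp, J_qq). Second derivatives: J_pp(2)=-2; J_qq(-4)=3360, J_qq(-2)=-1200, J_qq(0)=1440, J_qq(3)=-6300.
Saddle points occur where the two diagonal entries have opposite signs: (2, -4), (2, 0). Count: 2.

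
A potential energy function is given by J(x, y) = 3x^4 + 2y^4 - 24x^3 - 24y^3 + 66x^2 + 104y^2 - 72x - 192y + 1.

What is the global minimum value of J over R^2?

J(x,y) separates as P(x) + Q(y) + 1, so its minimum is min P + min Q + 1.
P'(x) = 12(x - 3)(x - 2)(x - 1) vanishes at x ∈ {1, 2, 3}; Q'(y) = 8(y - 4)(y - 3)(y - 2) vanishes at y ∈ {2, 3, 4}.
Local minima of P (where P''>0): P(1)=-27, P(3)=-27. Local minima of Q: Q(2)=-128, Q(4)=-128.
So the global minimum of J is P(1) + Q(2) + 1 = -27 − 128 + 1 = -154, attained at (1, 2).

-154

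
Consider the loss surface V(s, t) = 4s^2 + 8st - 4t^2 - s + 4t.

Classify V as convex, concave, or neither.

V is quadratic, so its Hessian is the constant matrix H = [[8, 8], [8, -8]].
det(H) = -128, tr(H) = 0.
det(H) < 0, so H is indefinite: neither convex nor concave.

neither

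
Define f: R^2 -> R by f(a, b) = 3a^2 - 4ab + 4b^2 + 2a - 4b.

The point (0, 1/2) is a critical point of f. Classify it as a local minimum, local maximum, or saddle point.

local minimum

The Hessian of f is constant: H = [[6, -4], [-4, 8]].
det(H) = 6·8 − (-4)² = 32.
det(H) > 0 and tr(H) = 14 > 0, so H is positive definite and the point is a local minimum.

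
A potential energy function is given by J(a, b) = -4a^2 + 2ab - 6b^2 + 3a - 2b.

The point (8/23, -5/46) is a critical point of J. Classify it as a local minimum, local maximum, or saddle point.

local maximum

The Hessian of J is constant: H = [[-8, 2], [2, -12]].
det(H) = (-8)·(-12) − 2² = 92.
det(H) > 0 and tr(H) = -20 < 0, so H is negative definite and the point is a local maximum.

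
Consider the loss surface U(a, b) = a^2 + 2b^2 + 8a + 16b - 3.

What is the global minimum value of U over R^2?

U(a,b) separates as P(a) + Q(b) − 3, so its minimum is min P + min Q − 3.
P'(a) = 2a + 8 vanishes at a ∈ {-4}; Q'(b) = 4b + 16 vanishes at b ∈ {-4}.
Local minima of P (where P''>0): P(-4)=-16. Local minima of Q: Q(-4)=-32.
So the global minimum of U is P(-4) + Q(-4) − 3 = -16 − 32 − 3 = -51, attained at (-4, -4).

-51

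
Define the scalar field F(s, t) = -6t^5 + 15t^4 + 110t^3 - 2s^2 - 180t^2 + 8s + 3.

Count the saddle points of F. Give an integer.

F separates as a function of s plus a function of t, so ∇F=0 decouples.
∂F/∂s = -4(s - 2) = 0 at s ∈ {2}; ∂F/∂t = -30t(t - 4)(t - 1)(t + 3) = 0 at t ∈ {-3, 0, 1, 4}.
The Hessian is diagonal: diag(F_ss, F_tt). Second derivatives: F_ss(2)=-4; F_tt(-3)=2520, F_tt(0)=-360, F_tt(1)=360, F_tt(4)=-2520.
Saddle points occur where the two diagonal entries have opposite signs: (2, -3), (2, 1). Count: 2.

2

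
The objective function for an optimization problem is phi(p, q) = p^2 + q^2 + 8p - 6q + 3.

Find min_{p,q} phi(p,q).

-22

phi(p,q) separates as A(p) + B(q) + 3, so its minimum is min A + min B + 3.
A'(p) = 2p + 8 vanishes at p ∈ {-4}; B'(q) = 2q - 6 vanishes at q ∈ {3}.
Local minima of A (where A''>0): A(-4)=-16. Local minima of B: B(3)=-9.
So the global minimum of phi is A(-4) + B(3) + 3 = -16 − 9 + 3 = -22, attained at (-4, 3).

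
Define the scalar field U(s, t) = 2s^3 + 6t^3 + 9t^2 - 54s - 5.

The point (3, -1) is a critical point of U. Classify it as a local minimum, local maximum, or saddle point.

The mixed partial ∂²U/∂s∂t is 0, so the Hessian at any point is diag(U_ss, U_tt) = diag(12s, 18(2t + 1)).
At (3, -1): H = diag(36, -18).
The eigenvalues have opposite signs, so H is indefinite: a saddle point.

saddle point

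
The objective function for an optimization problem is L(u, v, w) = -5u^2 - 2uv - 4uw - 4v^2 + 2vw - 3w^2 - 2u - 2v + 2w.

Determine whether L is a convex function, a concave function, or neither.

concave

L is quadratic, so its Hessian is the constant matrix H = [[-10, -2, -4], [-2, -8, 2], [-4, 2, -6]].
Leading principal minors: -10, 76, -256.
Signs alternate −, +, − ⇒ H ≺ 0 ⇒ concave.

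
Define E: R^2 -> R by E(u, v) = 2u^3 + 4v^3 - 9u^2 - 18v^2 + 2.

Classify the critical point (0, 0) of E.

local maximum

The mixed partial ∂²E/∂u∂v is 0, so the Hessian at any point is diag(E_uu, E_vv) = diag(6(2u - 3), 12(2v - 3)).
At (0, 0): H = diag(-18, -36).
Both eigenvalues are negative, so H is negative definite: a local maximum.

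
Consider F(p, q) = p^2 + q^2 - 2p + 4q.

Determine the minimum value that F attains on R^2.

F(p,q) separates as A(p) + B(q), so its minimum is min A + min B.
A'(p) = 2p - 2 vanishes at p ∈ {1}; B'(q) = 2q + 4 vanishes at q ∈ {-2}.
Local minima of A (where A''>0): A(1)=-1. Local minima of B: B(-2)=-4.
So the global minimum of F is A(1) + B(-2) = -1 − 4 = -5, attained at (1, -2).

-5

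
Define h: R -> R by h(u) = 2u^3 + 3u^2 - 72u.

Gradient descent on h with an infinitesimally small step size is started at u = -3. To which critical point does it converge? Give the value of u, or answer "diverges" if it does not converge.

h'(u) = 6(u - 3)(u + 4), so h'(-3) = -36.
Gradient descent moves in the -h' direction, i.e. u is increasing.
The nearest critical point in that direction is u = 3, where h'' = 42 > 0 (a local minimum). The iterate converges there.

3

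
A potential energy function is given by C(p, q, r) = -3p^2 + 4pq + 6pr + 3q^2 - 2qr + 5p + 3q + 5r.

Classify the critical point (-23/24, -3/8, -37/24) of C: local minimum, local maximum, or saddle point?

The Hessian is constant: H = [[-6, 4, 6], [4, 6, -2], [6, -2, 0]].
Leading principal minors: Δ₁ = -6, Δ₂ = -52, Δ₃ = -288.
The minors fit neither the all-positive nor the alternating-sign pattern, so H is indefinite: a saddle point.

saddle point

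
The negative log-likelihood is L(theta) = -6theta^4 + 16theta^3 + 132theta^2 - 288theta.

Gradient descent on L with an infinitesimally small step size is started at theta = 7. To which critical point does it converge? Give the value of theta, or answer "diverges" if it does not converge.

L'(theta) = -24(theta - 4)(theta - 1)(theta + 3), so L'(7) = -4320.
Gradient descent moves in the -L' direction, i.e. theta is increasing.
There is no critical point above theta=7, and L' keeps the same sign, so the iterate runs off to +∞.

diverges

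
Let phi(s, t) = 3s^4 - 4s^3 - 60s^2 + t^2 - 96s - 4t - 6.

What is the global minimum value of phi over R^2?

-842

phi(s,t) separates as P(s) + Q(t) − 6, so its minimum is min P + min Q − 6.
P'(s) = 12(s - 4)(s + 1)(s + 2) vanishes at s ∈ {-2, -1, 4}; Q'(t) = 2(t - 2) vanishes at t ∈ {2}.
Local minima of P (where P''>0): P(-2)=32, P(4)=-832. Local minima of Q: Q(2)=-4.
So the global minimum of phi is P(4) + Q(2) − 6 = -832 − 4 − 6 = -842, attained at (4, 2).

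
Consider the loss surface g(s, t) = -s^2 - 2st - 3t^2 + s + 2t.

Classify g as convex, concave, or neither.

g is quadratic, so its Hessian is the constant matrix H = [[-2, -2], [-2, -6]].
det(H) = 8, tr(H) = -8.
det(H) > 0 and tr(H) < 0, so H is negative definite everywhere: concave.

concave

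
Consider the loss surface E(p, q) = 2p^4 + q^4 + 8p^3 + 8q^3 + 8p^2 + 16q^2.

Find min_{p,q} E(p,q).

E(p,q) separates as A(p) + B(q), so its minimum is min A + min B.
A'(p) = 8p(p + 1)(p + 2) vanishes at p ∈ {-2, -1, 0}; B'(q) = 4q(q + 2)(q + 4) vanishes at q ∈ {-4, -2, 0}.
Local minima of A (where A''>0): A(-2)=0, A(0)=0. Local minima of B: B(-4)=0, B(0)=0.
So the global minimum of E is A(-2) + B(-4) = 0 + 0 = 0, attained at (-2, -4).

0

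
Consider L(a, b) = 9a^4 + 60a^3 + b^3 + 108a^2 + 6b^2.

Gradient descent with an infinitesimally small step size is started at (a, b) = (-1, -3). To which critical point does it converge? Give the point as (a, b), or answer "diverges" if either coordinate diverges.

L is separable, so gradient descent decouples: a follows -∂L/∂a, b follows -∂L/∂b.
∂L/∂a = 36a(a + 2)(a + 3); at a=-1 this is -72, so a increases.
∂L/∂b = 3b(b + 4); at b=-3 this is -9, so b increases.
a converges to its nearest critical value 0 (a local min of the a-part); b converges to 0. The iterate converges to (0, 0).

(0, 0)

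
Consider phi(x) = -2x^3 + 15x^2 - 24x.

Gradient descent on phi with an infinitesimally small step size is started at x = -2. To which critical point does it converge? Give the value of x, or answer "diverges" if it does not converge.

1

phi'(x) = -6(x - 4)(x - 1), so phi'(-2) = -108.
Gradient descent moves in the -phi' direction, i.e. x is increasing.
The nearest critical point in that direction is x = 1, where phi'' = 18 > 0 (a local minimum). The iterate converges there.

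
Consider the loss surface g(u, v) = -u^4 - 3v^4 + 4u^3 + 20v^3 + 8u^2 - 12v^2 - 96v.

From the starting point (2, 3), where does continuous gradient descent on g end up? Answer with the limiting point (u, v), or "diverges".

(0, 2)

g is separable, so gradient descent decouples: u follows -∂g/∂u, v follows -∂g/∂v.
∂g/∂u = -4u(u - 4)(u + 1); at u=2 this is 48, so u decreases.
∂g/∂v = -12(v - 4)(v - 2)(v + 1); at v=3 this is 48, so v decreases.
u converges to its nearest critical value 0 (a local min of the u-part); v converges to 2. The iterate converges to (0, 2).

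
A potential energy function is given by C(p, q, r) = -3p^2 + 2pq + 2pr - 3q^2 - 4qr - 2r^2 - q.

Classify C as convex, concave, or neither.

concave

C is quadratic, so its Hessian is the constant matrix H = [[-6, 2, 2], [2, -6, -4], [2, -4, -4]].
Leading principal minors: -6, 32, -40.
Signs alternate −, +, − ⇒ H ≺ 0 ⇒ concave.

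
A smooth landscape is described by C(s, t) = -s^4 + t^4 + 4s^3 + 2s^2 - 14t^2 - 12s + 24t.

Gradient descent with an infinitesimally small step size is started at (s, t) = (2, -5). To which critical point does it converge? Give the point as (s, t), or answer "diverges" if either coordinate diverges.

C is separable, so gradient descent decouples: s follows -∂C/∂s, t follows -∂C/∂t.
∂C/∂s = -4(s - 3)(s - 1)(s + 1); at s=2 this is 12, so s decreases.
∂C/∂t = 4(t - 2)(t - 1)(t + 3); at t=-5 this is -336, so t increases.
s converges to its nearest critical value 1 (a local min of the s-part); t converges to -3. The iterate converges to (1, -3).

(1, -3)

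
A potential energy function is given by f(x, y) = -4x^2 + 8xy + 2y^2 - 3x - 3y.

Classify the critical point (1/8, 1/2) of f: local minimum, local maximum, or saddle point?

The Hessian of f is constant: H = [[-8, 8], [8, 4]].
det(H) = (-8)·4 − 8² = -96.
Since det(H) < 0, H is indefinite and the critical point is a saddle point.

saddle point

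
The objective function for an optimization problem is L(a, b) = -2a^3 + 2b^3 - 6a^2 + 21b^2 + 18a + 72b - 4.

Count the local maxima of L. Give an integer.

L separates as a function of a plus a function of b, so ∇L=0 decouples.
∂L/∂a = -6(a - 1)(a + 3) = 0 at a ∈ {-3, 1}; ∂L/∂b = 6(b + 3)(b + 4) = 0 at b ∈ {-4, -3}.
The Hessian is diagonal: diag(L_aa, L_bb). Second derivatives: L_aa(-3)=24, L_aa(1)=-24; L_bb(-4)=-6, L_bb(-3)=6.
Local maxima occur where both diagonal entries negative: (1, -4). Count: 1.

1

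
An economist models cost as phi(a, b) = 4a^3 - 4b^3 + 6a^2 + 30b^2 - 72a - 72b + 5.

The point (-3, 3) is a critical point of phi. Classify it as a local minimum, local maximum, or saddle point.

The mixed partial ∂²phi/∂a∂b is 0, so the Hessian at any point is diag(phi_aa, phi_bb) = diag(12(2a + 1), 12(-2b + 5)).
At (-3, 3): H = diag(-60, -12).
Both eigenvalues are negative, so H is negative definite: a local maximum.

local maximum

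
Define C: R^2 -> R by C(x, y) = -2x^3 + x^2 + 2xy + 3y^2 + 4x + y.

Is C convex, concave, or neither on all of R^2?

The term -2x^3 is cubic, so the Hessian is not constant.
∂²C/∂x² = -12x + 2, which takes both signs as x varies (negative for sufficiently large x). A diagonal entry of the Hessian changing sign means the Hessian is neither positive- nor negative-semidefinite on all of R^2.

neither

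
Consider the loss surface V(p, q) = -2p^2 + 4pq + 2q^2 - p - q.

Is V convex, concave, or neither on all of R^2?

V is quadratic, so its Hessian is the constant matrix H = [[-4, 4], [4, 4]].
det(H) = -32, tr(H) = 0.
det(H) < 0, so H is indefinite: neither convex nor concave.

neither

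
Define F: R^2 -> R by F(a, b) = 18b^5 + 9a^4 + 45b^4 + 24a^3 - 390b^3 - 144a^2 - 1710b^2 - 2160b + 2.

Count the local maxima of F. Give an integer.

2

F separates as a function of a plus a function of b, so ∇F=0 decouples.
∂F/∂a = 36a(a - 2)(a + 4) = 0 at a ∈ {-4, 0, 2}; ∂F/∂b = 90(b - 4)(b + 1)(b + 2)(b + 3) = 0 at b ∈ {-3, -2, -1, 4}.
The Hessian is diagonal: diag(F_aa, F_bb). Second derivatives: F_aa(-4)=864, F_aa(0)=-288, F_aa(2)=432; F_bb(-3)=-1260, F_bb(-2)=540, F_bb(-1)=-900, F_bb(4)=18900.
Local maxima occur where both diagonal entries negative: (0, -3), (0, -1). Count: 2.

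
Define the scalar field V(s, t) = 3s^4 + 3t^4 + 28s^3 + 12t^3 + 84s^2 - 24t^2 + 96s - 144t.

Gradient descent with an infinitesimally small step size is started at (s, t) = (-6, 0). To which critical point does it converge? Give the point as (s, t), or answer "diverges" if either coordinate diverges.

V is separable, so gradient descent decouples: s follows -∂V/∂s, t follows -∂V/∂t.
∂V/∂s = 12(s + 1)(s + 2)(s + 4); at s=-6 this is -480, so s increases.
∂V/∂t = 12(t - 2)(t + 2)(t + 3); at t=0 this is -144, so t increases.
s converges to its nearest critical value -4 (a local min of the s-part); t converges to 2. The iterate converges to (-4, 2).

(-4, 2)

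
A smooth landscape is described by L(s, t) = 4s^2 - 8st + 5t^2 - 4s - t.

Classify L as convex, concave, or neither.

L is quadratic, so its Hessian is the constant matrix H = [[8, -8], [-8, 10]].
det(H) = 16, tr(H) = 18.
det(H) > 0 and tr(H) > 0, so H is positive definite everywhere: convex.

convex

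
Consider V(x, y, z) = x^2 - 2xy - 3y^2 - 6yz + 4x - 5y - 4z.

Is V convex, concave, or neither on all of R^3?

V is quadratic, so its Hessian is the constant matrix H = [[2, -2, 0], [-2, -6, -6], [0, -6, 0]].
Leading principal minors: 2, -16, -72.
Neither pattern holds ⇒ H is indefinite ⇒ neither convex nor concave.

neither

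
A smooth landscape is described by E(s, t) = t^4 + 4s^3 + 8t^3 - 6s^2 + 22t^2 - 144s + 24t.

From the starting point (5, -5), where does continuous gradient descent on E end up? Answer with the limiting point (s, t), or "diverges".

E is separable, so gradient descent decouples: s follows -∂E/∂s, t follows -∂E/∂t.
∂E/∂s = 12(s - 4)(s + 3); at s=5 this is 96, so s decreases.
∂E/∂t = 4(t + 1)(t + 2)(t + 3); at t=-5 this is -96, so t increases.
s converges to its nearest critical value 4 (a local min of the s-part); t converges to -3. The iterate converges to (4, -3).

(4, -3)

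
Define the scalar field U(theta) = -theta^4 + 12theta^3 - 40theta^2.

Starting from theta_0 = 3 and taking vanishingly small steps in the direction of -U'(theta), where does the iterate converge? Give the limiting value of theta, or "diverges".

U'(theta) = -4theta(theta - 5)(theta - 4), so U'(3) = -24.
Gradient descent moves in the -U' direction, i.e. theta is increasing.
The nearest critical point in that direction is theta = 4, where U'' = 16 > 0 (a local minimum). The iterate converges there.

4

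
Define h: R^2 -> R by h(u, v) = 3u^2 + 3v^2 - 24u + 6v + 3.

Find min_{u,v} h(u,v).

h(u,v) separates as P(u) + Q(v) + 3, so its minimum is min P + min Q + 3.
P'(u) = 6u - 24 vanishes at u ∈ {4}; Q'(v) = 6v + 6 vanishes at v ∈ {-1}.
Local minima of P (where P''>0): P(4)=-48. Local minima of Q: Q(-1)=-3.
So the global minimum of h is P(4) + Q(-1) + 3 = -48 − 3 + 3 = -48, attained at (4, -1).

-48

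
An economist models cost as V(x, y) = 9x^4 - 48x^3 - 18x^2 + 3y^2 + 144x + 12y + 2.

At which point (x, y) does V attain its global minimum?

V(x,y) separates as P(x) + Q(y) + 2, so its minimum is min P + min Q + 2.
P'(x) = 36(x - 4)(x - 1)(x + 1) vanishes at x ∈ {-1, 1, 4}; Q'(y) = 6y + 12 vanishes at y ∈ {-2}.
Local minima of P (where P''>0): P(-1)=-105, P(4)=-480. Local minima of Q: Q(-2)=-12.
So the global minimum of V is P(4) + Q(-2) + 2 = -480 − 12 + 2 = -490, attained at (4, -2).

(4, -2)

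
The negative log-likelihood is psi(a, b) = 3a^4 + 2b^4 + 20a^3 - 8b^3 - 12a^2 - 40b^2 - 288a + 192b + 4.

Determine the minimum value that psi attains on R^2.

psi(a,b) separates as P(a) + Q(b) + 4, so its minimum is min P + min Q + 4.
P'(a) = 12(a - 2)(a + 3)(a + 4) vanishes at a ∈ {-4, -3, 2}; Q'(b) = 8(b - 4)(b - 2)(b + 3) vanishes at b ∈ {-3, 2, 4}.
Local minima of P (where P''>0): P(-4)=448, P(2)=-416. Local minima of Q: Q(-3)=-558, Q(4)=128.
So the global minimum of psi is P(2) + Q(-3) + 4 = -416 − 558 + 4 = -970, attained at (2, -3).

-970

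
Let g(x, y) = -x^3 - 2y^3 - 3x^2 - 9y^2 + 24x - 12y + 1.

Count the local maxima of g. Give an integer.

1

g separates as a function of x plus a function of y, so ∇g=0 decouples.
∂g/∂x = -3(x - 2)(x + 4) = 0 at x ∈ {-4, 2}; ∂g/∂y = -6(y + 1)(y + 2) = 0 at y ∈ {-2, -1}.
The Hessian is diagonal: diag(g_xx, g_yy). Second derivatives: g_xx(-4)=18, g_xx(2)=-18; g_yy(-2)=6, g_yy(-1)=-6.
Local maxima occur where both diagonal entries negative: (2, -1). Count: 1.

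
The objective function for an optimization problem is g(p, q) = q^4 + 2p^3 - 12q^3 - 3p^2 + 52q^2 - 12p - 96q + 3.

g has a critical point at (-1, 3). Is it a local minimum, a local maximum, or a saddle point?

The mixed partial ∂²g/∂p∂q is 0, so the Hessian at any point is diag(g_pp, g_qq) = diag(6(2p - 1), 4(3q^2 - 18q + 26)).
At (-1, 3): H = diag(-18, -4).
Both eigenvalues are negative, so H is negative definite: a local maximum.

local maximum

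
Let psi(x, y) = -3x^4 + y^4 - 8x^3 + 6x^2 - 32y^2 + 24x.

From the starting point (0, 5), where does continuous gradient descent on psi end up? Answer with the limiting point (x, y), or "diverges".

psi is separable, so gradient descent decouples: x follows -∂psi/∂x, y follows -∂psi/∂y.
∂psi/∂x = -12(x - 1)(x + 1)(x + 2); at x=0 this is 24, so x decreases.
∂psi/∂y = 4y(y - 4)(y + 4); at y=5 this is 180, so y decreases.
x converges to its nearest critical value -1 (a local min of the x-part); y converges to 4. The iterate converges to (-1, 4).

(-1, 4)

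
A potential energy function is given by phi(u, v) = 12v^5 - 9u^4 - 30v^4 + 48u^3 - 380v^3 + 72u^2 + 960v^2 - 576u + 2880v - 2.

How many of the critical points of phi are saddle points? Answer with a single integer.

phi separates as a function of u plus a function of v, so ∇phi=0 decouples.
∂phi/∂u = -36(u - 4)(u - 2)(u + 2) = 0 at u ∈ {-2, 2, 4}; ∂phi/∂v = 60(v - 4)(v - 3)(v + 1)(v + 4) = 0 at v ∈ {-4, -1, 3, 4}.
The Hessian is diagonal: diag(phi_uu, phi_vv). Second derivatives: phi_uu(-2)=-864, phi_uu(2)=288, phi_uu(4)=-432; phi_vv(-4)=-10080, phi_vv(-1)=3600, phi_vv(3)=-1680, phi_vv(4)=2400.
Saddle points occur where the two diagonal entries have opposite signs: (-2, -1), (-2, 4), (2, -4), (2, 3), (4, -1), (4, 4). Count: 6.

6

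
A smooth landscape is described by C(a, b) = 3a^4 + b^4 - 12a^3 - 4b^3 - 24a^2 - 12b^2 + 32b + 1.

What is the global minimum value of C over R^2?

-447

C(a,b) separates as P(a) + Q(b) + 1, so its minimum is min P + min Q + 1.
P'(a) = 12a(a - 4)(a + 1) vanishes at a ∈ {-1, 0, 4}; Q'(b) = 4(b - 4)(b - 1)(b + 2) vanishes at b ∈ {-2, 1, 4}.
Local minima of P (where P''>0): P(-1)=-9, P(4)=-384. Local minima of Q: Q(-2)=-64, Q(4)=-64.
So the global minimum of C is P(4) + Q(-2) + 1 = -384 − 64 + 1 = -447, attained at (4, -2).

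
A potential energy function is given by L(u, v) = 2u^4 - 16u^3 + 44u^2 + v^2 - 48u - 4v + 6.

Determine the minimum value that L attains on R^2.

-16

L(u,v) separates as P(u) + Q(v) + 6, so its minimum is min P + min Q + 6.
P'(u) = 8(u - 3)(u - 2)(u - 1) vanishes at u ∈ {1, 2, 3}; Q'(v) = 2v - 4 vanishes at v ∈ {2}.
Local minima of P (where P''>0): P(1)=-18, P(3)=-18. Local minima of Q: Q(2)=-4.
So the global minimum of L is P(1) + Q(2) + 6 = -18 − 4 + 6 = -16, attained at (1, 2).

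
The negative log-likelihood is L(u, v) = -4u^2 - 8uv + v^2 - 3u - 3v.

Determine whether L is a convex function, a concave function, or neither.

neither

L is quadratic, so its Hessian is the constant matrix H = [[-8, -8], [-8, 2]].
det(H) = -80, tr(H) = -6.
det(H) < 0, so H is indefinite: neither convex nor concave.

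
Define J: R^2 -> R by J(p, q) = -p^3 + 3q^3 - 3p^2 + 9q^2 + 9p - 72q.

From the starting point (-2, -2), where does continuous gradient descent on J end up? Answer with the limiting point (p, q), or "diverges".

J is separable, so gradient descent decouples: p follows -∂J/∂p, q follows -∂J/∂q.
∂J/∂p = -3(p - 1)(p + 3); at p=-2 this is 9, so p decreases.
∂J/∂q = 9(q - 2)(q + 4); at q=-2 this is -72, so q increases.
p converges to its nearest critical value -3 (a local min of the p-part); q converges to 2. The iterate converges to (-3, 2).

(-3, 2)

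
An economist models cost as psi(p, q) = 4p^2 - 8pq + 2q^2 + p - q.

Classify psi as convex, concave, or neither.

psi is quadratic, so its Hessian is the constant matrix H = [[8, -8], [-8, 4]].
det(H) = -32, tr(H) = 12.
det(H) < 0, so H is indefinite: neither convex nor concave.

neither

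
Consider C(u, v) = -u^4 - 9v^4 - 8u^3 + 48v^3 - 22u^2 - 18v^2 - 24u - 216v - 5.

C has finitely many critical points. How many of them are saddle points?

4

C separates as a function of u plus a function of v, so ∇C=0 decouples.
∂C/∂u = -4(u + 1)(u + 2)(u + 3) = 0 at u ∈ {-3, -2, -1}; ∂C/∂v = -36(v - 3)(v - 2)(v + 1) = 0 at v ∈ {-1, 2, 3}.
The Hessian is diagonal: diag(C_uu, C_vv). Second derivatives: C_uu(-3)=-8, C_uu(-2)=4, C_uu(-1)=-8; C_vv(-1)=-432, C_vv(2)=108, C_vv(3)=-144.
Saddle points occur where the two diagonal entries have opposite signs: (-3, 2), (-2, -1), (-2, 3), (-1, 2). Count: 4.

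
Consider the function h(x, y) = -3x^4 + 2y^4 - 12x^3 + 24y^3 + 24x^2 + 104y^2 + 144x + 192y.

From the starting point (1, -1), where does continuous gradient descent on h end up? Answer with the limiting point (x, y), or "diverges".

(-2, -2)

h is separable, so gradient descent decouples: x follows -∂h/∂x, y follows -∂h/∂y.
∂h/∂x = -12(x - 2)(x + 2)(x + 3); at x=1 this is 144, so x decreases.
∂h/∂y = 8(y + 2)(y + 3)(y + 4); at y=-1 this is 48, so y decreases.
x converges to its nearest critical value -2 (a local min of the x-part); y converges to -2. The iterate converges to (-2, -2).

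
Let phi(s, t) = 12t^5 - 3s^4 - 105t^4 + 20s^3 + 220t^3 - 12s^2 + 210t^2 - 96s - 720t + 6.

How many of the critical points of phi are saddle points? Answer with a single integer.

phi separates as a function of s plus a function of t, so ∇phi=0 decouples.
∂phi/∂s = -12(s - 4)(s - 2)(s + 1) = 0 at s ∈ {-1, 2, 4}; ∂phi/∂t = 60(t - 4)(t - 3)(t - 1)(t + 1) = 0 at t ∈ {-1, 1, 3, 4}.
The Hessian is diagonal: diag(phi_ss, phi_tt). Second derivatives: phi_ss(-1)=-180, phi_ss(2)=72, phi_ss(4)=-120; phi_tt(-1)=-2400, phi_tt(1)=720, phi_tt(3)=-480, phi_tt(4)=900.
Saddle points occur where the two diagonal entries have opposite signs: (-1, 1), (-1, 4), (2, -1), (2, 3), (4, 1), (4, 4). Count: 6.

6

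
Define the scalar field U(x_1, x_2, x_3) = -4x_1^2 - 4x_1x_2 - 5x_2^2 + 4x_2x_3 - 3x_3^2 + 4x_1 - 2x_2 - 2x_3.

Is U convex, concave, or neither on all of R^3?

U is quadratic, so its Hessian is the constant matrix H = [[-8, -4, 0], [-4, -10, 4], [0, 4, -6]].
Leading principal minors: -8, 64, -256.
Signs alternate −, +, − ⇒ H ≺ 0 ⇒ concave.

concave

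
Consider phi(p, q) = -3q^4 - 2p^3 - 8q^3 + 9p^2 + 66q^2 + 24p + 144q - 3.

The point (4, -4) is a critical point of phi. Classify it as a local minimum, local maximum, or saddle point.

local maximum

The mixed partial ∂²phi/∂p∂q is 0, so the Hessian at any point is diag(phi_pp, phi_qq) = diag(6(-2p + 3), 12(-3q^2 - 4q + 11)).
At (4, -4): H = diag(-30, -252).
Both eigenvalues are negative, so H is negative definite: a local maximum.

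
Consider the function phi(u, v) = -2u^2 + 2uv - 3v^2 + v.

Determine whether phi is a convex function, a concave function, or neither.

phi is quadratic, so its Hessian is the constant matrix H = [[-4, 2], [2, -6]].
det(H) = 20, tr(H) = -10.
det(H) > 0 and tr(H) < 0, so H is negative definite everywhere: concave.

concave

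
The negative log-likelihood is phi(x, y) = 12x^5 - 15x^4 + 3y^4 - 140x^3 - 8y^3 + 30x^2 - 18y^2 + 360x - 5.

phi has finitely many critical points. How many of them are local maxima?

2

phi separates as a function of x plus a function of y, so ∇phi=0 decouples.
∂phi/∂x = 60(x - 3)(x - 1)(x + 1)(x + 2) = 0 at x ∈ {-2, -1, 1, 3}; ∂phi/∂y = 12y(y - 3)(y + 1) = 0 at y ∈ {-1, 0, 3}.
The Hessian is diagonal: diag(phi_xx, phi_yy). Second derivatives: phi_xx(-2)=-900, phi_xx(-1)=480, phi_xx(1)=-720, phi_xx(3)=2400; phi_yy(-1)=48, phi_yy(0)=-36, phi_yy(3)=144.
Local maxima occur where both diagonal entries negative: (-2, 0), (1, 0). Count: 2.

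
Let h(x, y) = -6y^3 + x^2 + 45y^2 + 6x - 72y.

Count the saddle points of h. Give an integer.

h separates as a function of x plus a function of y, so ∇h=0 decouples.
∂h/∂x = 2(x + 3) = 0 at x ∈ {-3}; ∂h/∂y = -18(y - 4)(y - 1) = 0 at y ∈ {1, 4}.
The Hessian is diagonal: diag(h_xx, h_yy). Second derivatives: h_xx(-3)=2; h_yy(1)=54, h_yy(4)=-54.
Saddle points occur where the two diagonal entries have opposite signs: (-3, 4). Count: 1.

1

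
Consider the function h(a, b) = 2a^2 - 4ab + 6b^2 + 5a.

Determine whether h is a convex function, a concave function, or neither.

convex

h is quadratic, so its Hessian is the constant matrix H = [[4, -4], [-4, 12]].
det(H) = 32, tr(H) = 16.
det(H) > 0 and tr(H) > 0, so H is positive definite everywhere: convex.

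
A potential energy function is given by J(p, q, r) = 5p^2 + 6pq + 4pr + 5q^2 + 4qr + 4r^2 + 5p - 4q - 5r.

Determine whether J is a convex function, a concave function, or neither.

J is quadratic, so its Hessian is the constant matrix H = [[10, 6, 4], [6, 10, 4], [4, 4, 8]].
Leading principal minors: 10, 64, 384.
All positive ⇒ H ≻ 0 ⇒ convex.

convex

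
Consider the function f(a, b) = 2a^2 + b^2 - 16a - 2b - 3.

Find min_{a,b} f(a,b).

f(a,b) separates as P(a) + Q(b) − 3, so its minimum is min P + min Q − 3.
P'(a) = 4a - 16 vanishes at a ∈ {4}; Q'(b) = 2b - 2 vanishes at b ∈ {1}.
Local minima of P (where P''>0): P(4)=-32. Local minima of Q: Q(1)=-1.
So the global minimum of f is P(4) + Q(1) − 3 = -32 − 1 − 3 = -36, attained at (4, 1).

-36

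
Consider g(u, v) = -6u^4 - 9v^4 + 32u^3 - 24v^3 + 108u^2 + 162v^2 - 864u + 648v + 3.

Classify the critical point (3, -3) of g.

saddle point

The mixed partial ∂²g/∂u∂v is 0, so the Hessian at any point is diag(g_uu, g_vv) = diag(24(-3u^2 + 8u + 9), 36(-3v^2 - 4v + 9)).
At (3, -3): H = diag(144, -216).
The eigenvalues have opposite signs, so H is indefinite: a saddle point.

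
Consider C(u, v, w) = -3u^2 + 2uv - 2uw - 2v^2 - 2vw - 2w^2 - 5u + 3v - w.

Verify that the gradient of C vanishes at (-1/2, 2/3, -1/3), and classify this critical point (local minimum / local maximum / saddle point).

∇C = (-6u + 2v - 2w - 5, 2u - 4v - 2w + 3, -2u - 2v - 4w - 1); substituting (-1/2, 2/3, -1/3) gives ∇C = (0, 0, 0), so (-1/2, 2/3, -1/3) is indeed a critical point.
The Hessian is constant: H = [[-6, 2, -2], [2, -4, -2], [-2, -2, -4]].
Leading principal minors: Δ₁ = -6, Δ₂ = 20, Δ₃ = -24.
The minors alternate sign starting negative (−, +, −), so H is negative definite: a local maximum.

local maximum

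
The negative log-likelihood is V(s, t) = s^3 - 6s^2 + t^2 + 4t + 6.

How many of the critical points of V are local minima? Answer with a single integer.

1

V separates as a function of s plus a function of t, so ∇V=0 decouples.
∂V/∂s = 3s(s - 4) = 0 at s ∈ {0, 4}; ∂V/∂t = 2(t + 2) = 0 at t ∈ {-2}.
The Hessian is diagonal: diag(V_ss, V_tt). Second derivatives: V_ss(0)=-12, V_ss(4)=12; V_tt(-2)=2.
Local minima occur where both diagonal entries positive: (4, -2). Count: 1.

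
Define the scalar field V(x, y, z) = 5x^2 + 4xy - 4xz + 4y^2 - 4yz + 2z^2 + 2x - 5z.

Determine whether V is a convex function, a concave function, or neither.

V is quadratic, so its Hessian is the constant matrix H = [[10, 4, -4], [4, 8, -4], [-4, -4, 4]].
Leading principal minors: 10, 64, 96.
All positive ⇒ H ≻ 0 ⇒ convex.

convex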